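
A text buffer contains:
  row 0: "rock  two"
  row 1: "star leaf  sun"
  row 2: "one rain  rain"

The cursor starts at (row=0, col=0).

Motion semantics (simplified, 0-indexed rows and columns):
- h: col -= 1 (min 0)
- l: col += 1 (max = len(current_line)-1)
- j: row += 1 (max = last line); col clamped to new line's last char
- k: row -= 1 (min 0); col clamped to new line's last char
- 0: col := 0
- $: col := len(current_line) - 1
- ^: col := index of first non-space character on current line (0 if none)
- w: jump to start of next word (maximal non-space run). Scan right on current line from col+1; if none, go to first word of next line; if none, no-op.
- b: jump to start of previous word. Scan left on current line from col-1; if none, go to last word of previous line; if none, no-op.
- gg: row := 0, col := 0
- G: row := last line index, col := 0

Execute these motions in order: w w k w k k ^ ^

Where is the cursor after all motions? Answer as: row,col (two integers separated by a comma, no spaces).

Answer: 0,0

Derivation:
After 1 (w): row=0 col=6 char='t'
After 2 (w): row=1 col=0 char='s'
After 3 (k): row=0 col=0 char='r'
After 4 (w): row=0 col=6 char='t'
After 5 (k): row=0 col=6 char='t'
After 6 (k): row=0 col=6 char='t'
After 7 (^): row=0 col=0 char='r'
After 8 (^): row=0 col=0 char='r'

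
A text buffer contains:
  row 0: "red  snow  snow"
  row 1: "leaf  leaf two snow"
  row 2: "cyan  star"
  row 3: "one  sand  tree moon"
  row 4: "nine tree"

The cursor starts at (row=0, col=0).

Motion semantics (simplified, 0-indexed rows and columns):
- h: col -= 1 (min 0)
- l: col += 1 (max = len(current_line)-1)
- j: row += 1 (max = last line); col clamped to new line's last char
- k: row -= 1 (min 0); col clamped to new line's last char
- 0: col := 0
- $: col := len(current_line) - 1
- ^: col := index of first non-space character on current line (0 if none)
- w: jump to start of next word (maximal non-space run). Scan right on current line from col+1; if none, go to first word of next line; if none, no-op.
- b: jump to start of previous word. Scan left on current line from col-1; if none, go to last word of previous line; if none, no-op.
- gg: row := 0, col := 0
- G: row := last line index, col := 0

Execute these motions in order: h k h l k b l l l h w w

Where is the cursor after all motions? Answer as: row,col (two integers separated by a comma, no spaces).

Answer: 0,11

Derivation:
After 1 (h): row=0 col=0 char='r'
After 2 (k): row=0 col=0 char='r'
After 3 (h): row=0 col=0 char='r'
After 4 (l): row=0 col=1 char='e'
After 5 (k): row=0 col=1 char='e'
After 6 (b): row=0 col=0 char='r'
After 7 (l): row=0 col=1 char='e'
After 8 (l): row=0 col=2 char='d'
After 9 (l): row=0 col=3 char='_'
After 10 (h): row=0 col=2 char='d'
After 11 (w): row=0 col=5 char='s'
After 12 (w): row=0 col=11 char='s'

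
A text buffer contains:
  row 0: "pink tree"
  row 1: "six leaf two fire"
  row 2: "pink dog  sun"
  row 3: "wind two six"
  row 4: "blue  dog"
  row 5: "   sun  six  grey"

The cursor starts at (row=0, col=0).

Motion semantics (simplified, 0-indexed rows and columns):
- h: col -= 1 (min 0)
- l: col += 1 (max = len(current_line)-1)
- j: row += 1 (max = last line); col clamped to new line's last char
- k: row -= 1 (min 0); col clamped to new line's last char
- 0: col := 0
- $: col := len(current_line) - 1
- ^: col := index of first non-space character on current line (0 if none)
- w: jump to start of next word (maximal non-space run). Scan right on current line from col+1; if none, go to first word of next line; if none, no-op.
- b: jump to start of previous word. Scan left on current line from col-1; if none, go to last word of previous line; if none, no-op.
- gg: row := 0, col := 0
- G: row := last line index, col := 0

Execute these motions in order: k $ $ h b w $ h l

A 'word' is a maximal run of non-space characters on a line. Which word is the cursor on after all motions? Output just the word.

After 1 (k): row=0 col=0 char='p'
After 2 ($): row=0 col=8 char='e'
After 3 ($): row=0 col=8 char='e'
After 4 (h): row=0 col=7 char='e'
After 5 (b): row=0 col=5 char='t'
After 6 (w): row=1 col=0 char='s'
After 7 ($): row=1 col=16 char='e'
After 8 (h): row=1 col=15 char='r'
After 9 (l): row=1 col=16 char='e'

Answer: fire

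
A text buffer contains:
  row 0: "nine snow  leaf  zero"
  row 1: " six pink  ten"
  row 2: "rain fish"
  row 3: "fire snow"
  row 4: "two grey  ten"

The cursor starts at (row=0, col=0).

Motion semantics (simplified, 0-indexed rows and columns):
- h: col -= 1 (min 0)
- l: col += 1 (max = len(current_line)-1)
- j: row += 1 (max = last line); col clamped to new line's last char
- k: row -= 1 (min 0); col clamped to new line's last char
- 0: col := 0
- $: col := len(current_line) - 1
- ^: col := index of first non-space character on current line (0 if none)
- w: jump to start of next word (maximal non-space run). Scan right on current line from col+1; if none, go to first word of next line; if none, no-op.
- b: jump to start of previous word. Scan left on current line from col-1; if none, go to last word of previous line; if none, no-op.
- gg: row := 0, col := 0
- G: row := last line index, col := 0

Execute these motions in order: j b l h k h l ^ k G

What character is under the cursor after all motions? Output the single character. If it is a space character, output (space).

Answer: t

Derivation:
After 1 (j): row=1 col=0 char='_'
After 2 (b): row=0 col=17 char='z'
After 3 (l): row=0 col=18 char='e'
After 4 (h): row=0 col=17 char='z'
After 5 (k): row=0 col=17 char='z'
After 6 (h): row=0 col=16 char='_'
After 7 (l): row=0 col=17 char='z'
After 8 (^): row=0 col=0 char='n'
After 9 (k): row=0 col=0 char='n'
After 10 (G): row=4 col=0 char='t'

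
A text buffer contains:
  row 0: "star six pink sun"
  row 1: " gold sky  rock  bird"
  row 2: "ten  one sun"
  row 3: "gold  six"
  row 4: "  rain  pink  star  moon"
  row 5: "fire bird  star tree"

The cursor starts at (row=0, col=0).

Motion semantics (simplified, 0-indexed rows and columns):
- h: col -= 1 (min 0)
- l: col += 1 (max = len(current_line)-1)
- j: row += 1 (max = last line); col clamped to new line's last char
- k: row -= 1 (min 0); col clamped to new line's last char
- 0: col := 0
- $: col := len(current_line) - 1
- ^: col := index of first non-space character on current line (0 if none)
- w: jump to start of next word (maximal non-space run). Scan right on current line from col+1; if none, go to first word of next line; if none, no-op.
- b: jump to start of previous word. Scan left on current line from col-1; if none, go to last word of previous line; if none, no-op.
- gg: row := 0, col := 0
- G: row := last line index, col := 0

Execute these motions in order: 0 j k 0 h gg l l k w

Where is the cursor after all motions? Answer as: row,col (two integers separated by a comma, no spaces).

Answer: 0,5

Derivation:
After 1 (0): row=0 col=0 char='s'
After 2 (j): row=1 col=0 char='_'
After 3 (k): row=0 col=0 char='s'
After 4 (0): row=0 col=0 char='s'
After 5 (h): row=0 col=0 char='s'
After 6 (gg): row=0 col=0 char='s'
After 7 (l): row=0 col=1 char='t'
After 8 (l): row=0 col=2 char='a'
After 9 (k): row=0 col=2 char='a'
After 10 (w): row=0 col=5 char='s'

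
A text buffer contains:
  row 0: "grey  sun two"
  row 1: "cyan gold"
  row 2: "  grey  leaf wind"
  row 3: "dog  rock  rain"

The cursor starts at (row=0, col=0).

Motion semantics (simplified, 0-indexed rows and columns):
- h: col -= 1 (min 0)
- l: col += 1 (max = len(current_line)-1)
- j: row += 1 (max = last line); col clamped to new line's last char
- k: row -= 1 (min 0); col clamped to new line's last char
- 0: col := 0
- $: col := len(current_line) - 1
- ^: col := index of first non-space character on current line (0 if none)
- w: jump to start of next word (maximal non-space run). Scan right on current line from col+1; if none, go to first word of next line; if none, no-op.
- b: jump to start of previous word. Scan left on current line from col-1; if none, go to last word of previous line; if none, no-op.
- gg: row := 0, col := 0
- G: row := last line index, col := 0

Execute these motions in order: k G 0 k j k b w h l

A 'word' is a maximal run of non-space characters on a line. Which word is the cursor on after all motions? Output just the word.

After 1 (k): row=0 col=0 char='g'
After 2 (G): row=3 col=0 char='d'
After 3 (0): row=3 col=0 char='d'
After 4 (k): row=2 col=0 char='_'
After 5 (j): row=3 col=0 char='d'
After 6 (k): row=2 col=0 char='_'
After 7 (b): row=1 col=5 char='g'
After 8 (w): row=2 col=2 char='g'
After 9 (h): row=2 col=1 char='_'
After 10 (l): row=2 col=2 char='g'

Answer: grey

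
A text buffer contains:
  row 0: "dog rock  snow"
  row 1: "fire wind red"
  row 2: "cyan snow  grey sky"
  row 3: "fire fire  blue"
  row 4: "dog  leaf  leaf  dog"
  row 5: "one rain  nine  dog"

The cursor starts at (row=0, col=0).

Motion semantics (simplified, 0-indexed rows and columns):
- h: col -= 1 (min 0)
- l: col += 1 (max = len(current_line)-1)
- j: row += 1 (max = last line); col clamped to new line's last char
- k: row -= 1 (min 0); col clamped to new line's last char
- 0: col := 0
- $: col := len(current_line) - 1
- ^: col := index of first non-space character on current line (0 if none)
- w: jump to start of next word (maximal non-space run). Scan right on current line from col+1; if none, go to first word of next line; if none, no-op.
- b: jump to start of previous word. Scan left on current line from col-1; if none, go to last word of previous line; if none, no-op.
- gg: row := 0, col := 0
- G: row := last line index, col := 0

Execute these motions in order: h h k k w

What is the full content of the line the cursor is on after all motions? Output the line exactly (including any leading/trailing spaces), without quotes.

After 1 (h): row=0 col=0 char='d'
After 2 (h): row=0 col=0 char='d'
After 3 (k): row=0 col=0 char='d'
After 4 (k): row=0 col=0 char='d'
After 5 (w): row=0 col=4 char='r'

Answer: dog rock  snow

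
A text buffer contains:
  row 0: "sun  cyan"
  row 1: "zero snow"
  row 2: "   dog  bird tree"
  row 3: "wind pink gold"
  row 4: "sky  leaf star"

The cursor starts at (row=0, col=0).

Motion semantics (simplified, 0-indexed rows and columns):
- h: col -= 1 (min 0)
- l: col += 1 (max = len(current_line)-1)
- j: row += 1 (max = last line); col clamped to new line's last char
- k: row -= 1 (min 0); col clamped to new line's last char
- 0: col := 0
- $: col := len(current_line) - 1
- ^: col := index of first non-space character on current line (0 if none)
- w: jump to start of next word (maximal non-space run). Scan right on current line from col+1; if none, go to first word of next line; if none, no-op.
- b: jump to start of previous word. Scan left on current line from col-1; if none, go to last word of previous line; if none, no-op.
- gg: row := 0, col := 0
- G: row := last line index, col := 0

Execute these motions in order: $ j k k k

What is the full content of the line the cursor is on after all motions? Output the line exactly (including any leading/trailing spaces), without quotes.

After 1 ($): row=0 col=8 char='n'
After 2 (j): row=1 col=8 char='w'
After 3 (k): row=0 col=8 char='n'
After 4 (k): row=0 col=8 char='n'
After 5 (k): row=0 col=8 char='n'

Answer: sun  cyan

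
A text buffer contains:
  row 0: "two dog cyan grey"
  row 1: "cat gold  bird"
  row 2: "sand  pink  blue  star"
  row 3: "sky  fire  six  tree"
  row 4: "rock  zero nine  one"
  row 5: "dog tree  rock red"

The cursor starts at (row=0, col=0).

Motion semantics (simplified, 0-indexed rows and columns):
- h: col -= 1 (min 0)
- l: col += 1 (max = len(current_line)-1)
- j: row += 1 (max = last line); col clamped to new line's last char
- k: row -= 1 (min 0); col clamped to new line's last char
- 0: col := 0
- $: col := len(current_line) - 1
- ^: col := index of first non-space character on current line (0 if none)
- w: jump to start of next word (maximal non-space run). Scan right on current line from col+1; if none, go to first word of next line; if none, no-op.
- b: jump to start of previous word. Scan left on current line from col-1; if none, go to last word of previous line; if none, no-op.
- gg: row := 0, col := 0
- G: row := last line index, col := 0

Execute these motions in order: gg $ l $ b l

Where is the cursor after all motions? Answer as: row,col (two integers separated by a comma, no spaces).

Answer: 0,14

Derivation:
After 1 (gg): row=0 col=0 char='t'
After 2 ($): row=0 col=16 char='y'
After 3 (l): row=0 col=16 char='y'
After 4 ($): row=0 col=16 char='y'
After 5 (b): row=0 col=13 char='g'
After 6 (l): row=0 col=14 char='r'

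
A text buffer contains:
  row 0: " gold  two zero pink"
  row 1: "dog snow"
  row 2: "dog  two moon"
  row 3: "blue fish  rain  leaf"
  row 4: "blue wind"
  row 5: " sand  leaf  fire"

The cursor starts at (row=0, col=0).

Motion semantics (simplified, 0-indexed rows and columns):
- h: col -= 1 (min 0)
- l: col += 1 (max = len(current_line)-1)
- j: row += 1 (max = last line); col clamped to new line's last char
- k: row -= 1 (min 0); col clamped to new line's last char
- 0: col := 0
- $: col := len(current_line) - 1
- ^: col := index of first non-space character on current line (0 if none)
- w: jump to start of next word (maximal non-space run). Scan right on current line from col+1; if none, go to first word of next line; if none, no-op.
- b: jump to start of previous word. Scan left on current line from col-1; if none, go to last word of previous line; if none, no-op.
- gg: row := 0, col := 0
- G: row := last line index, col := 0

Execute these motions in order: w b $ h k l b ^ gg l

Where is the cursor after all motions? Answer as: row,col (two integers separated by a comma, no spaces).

After 1 (w): row=0 col=1 char='g'
After 2 (b): row=0 col=1 char='g'
After 3 ($): row=0 col=19 char='k'
After 4 (h): row=0 col=18 char='n'
After 5 (k): row=0 col=18 char='n'
After 6 (l): row=0 col=19 char='k'
After 7 (b): row=0 col=16 char='p'
After 8 (^): row=0 col=1 char='g'
After 9 (gg): row=0 col=0 char='_'
After 10 (l): row=0 col=1 char='g'

Answer: 0,1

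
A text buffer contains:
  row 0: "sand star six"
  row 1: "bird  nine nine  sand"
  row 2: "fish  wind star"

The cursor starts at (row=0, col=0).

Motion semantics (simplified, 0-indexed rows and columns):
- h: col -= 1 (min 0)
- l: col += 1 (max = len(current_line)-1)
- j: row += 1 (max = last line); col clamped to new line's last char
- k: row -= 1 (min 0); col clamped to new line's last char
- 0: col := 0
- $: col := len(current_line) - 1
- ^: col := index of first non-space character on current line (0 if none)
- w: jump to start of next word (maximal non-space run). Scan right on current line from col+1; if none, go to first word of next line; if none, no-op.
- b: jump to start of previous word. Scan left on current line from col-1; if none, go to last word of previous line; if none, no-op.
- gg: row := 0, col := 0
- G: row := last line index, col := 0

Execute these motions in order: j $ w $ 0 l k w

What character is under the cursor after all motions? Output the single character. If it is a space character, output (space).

After 1 (j): row=1 col=0 char='b'
After 2 ($): row=1 col=20 char='d'
After 3 (w): row=2 col=0 char='f'
After 4 ($): row=2 col=14 char='r'
After 5 (0): row=2 col=0 char='f'
After 6 (l): row=2 col=1 char='i'
After 7 (k): row=1 col=1 char='i'
After 8 (w): row=1 col=6 char='n'

Answer: n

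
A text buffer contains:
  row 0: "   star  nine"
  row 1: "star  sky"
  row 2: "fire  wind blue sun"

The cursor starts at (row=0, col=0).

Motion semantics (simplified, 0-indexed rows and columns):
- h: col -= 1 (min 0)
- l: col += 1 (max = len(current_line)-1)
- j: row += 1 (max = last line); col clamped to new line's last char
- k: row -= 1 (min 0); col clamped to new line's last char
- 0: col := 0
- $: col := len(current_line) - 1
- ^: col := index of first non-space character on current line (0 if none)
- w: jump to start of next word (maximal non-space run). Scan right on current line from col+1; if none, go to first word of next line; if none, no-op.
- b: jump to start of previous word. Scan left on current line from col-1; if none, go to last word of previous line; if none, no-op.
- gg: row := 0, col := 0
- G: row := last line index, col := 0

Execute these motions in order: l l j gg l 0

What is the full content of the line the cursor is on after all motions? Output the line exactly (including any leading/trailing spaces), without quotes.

After 1 (l): row=0 col=1 char='_'
After 2 (l): row=0 col=2 char='_'
After 3 (j): row=1 col=2 char='a'
After 4 (gg): row=0 col=0 char='_'
After 5 (l): row=0 col=1 char='_'
After 6 (0): row=0 col=0 char='_'

Answer:    star  nine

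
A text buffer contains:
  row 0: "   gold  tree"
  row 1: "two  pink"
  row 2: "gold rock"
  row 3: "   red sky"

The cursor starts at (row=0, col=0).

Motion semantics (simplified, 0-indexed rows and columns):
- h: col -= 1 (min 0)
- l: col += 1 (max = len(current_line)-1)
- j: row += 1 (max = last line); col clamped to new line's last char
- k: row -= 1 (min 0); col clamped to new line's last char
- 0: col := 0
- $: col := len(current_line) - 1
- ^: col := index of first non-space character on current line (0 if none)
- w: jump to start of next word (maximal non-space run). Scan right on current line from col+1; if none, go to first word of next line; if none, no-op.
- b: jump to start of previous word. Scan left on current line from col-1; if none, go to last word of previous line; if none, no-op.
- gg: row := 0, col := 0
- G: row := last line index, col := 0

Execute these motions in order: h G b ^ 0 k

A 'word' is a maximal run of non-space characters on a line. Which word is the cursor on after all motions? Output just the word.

After 1 (h): row=0 col=0 char='_'
After 2 (G): row=3 col=0 char='_'
After 3 (b): row=2 col=5 char='r'
After 4 (^): row=2 col=0 char='g'
After 5 (0): row=2 col=0 char='g'
After 6 (k): row=1 col=0 char='t'

Answer: two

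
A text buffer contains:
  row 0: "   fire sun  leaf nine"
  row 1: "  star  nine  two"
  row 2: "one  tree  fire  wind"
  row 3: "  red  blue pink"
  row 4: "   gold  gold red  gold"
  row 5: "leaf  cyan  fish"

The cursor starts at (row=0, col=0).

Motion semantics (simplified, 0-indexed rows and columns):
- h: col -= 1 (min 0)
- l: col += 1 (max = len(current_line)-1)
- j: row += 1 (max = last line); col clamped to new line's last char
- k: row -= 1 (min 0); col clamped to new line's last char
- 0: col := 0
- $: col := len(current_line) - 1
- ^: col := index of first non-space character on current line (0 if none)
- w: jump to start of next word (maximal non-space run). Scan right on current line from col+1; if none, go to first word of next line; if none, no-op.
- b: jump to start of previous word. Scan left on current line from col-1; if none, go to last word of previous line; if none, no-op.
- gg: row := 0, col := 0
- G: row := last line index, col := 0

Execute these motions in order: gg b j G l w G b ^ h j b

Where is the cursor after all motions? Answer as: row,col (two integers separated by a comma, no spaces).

Answer: 5,0

Derivation:
After 1 (gg): row=0 col=0 char='_'
After 2 (b): row=0 col=0 char='_'
After 3 (j): row=1 col=0 char='_'
After 4 (G): row=5 col=0 char='l'
After 5 (l): row=5 col=1 char='e'
After 6 (w): row=5 col=6 char='c'
After 7 (G): row=5 col=0 char='l'
After 8 (b): row=4 col=19 char='g'
After 9 (^): row=4 col=3 char='g'
After 10 (h): row=4 col=2 char='_'
After 11 (j): row=5 col=2 char='a'
After 12 (b): row=5 col=0 char='l'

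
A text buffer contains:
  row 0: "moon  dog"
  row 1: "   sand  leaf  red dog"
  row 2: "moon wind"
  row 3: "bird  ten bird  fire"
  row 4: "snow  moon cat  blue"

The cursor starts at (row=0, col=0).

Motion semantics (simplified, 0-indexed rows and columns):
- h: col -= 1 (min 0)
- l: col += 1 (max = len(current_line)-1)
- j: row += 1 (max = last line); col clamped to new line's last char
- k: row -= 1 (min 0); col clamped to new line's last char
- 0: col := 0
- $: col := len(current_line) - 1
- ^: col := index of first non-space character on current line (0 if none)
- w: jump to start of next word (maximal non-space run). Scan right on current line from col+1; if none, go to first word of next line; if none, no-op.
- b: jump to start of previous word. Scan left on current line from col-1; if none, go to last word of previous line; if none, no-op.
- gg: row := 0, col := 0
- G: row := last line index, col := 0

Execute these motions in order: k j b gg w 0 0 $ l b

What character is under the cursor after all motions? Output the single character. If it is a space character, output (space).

Answer: d

Derivation:
After 1 (k): row=0 col=0 char='m'
After 2 (j): row=1 col=0 char='_'
After 3 (b): row=0 col=6 char='d'
After 4 (gg): row=0 col=0 char='m'
After 5 (w): row=0 col=6 char='d'
After 6 (0): row=0 col=0 char='m'
After 7 (0): row=0 col=0 char='m'
After 8 ($): row=0 col=8 char='g'
After 9 (l): row=0 col=8 char='g'
After 10 (b): row=0 col=6 char='d'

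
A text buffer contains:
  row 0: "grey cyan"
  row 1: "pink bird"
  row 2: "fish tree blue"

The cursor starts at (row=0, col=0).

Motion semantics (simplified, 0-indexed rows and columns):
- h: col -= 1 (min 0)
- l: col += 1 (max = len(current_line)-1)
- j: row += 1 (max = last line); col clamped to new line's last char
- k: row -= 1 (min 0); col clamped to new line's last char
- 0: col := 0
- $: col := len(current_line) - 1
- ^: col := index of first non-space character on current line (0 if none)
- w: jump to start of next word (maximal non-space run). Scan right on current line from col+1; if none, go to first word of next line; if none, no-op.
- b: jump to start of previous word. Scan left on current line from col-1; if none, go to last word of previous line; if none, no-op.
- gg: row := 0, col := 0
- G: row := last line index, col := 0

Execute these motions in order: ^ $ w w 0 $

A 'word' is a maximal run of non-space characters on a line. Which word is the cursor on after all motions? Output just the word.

After 1 (^): row=0 col=0 char='g'
After 2 ($): row=0 col=8 char='n'
After 3 (w): row=1 col=0 char='p'
After 4 (w): row=1 col=5 char='b'
After 5 (0): row=1 col=0 char='p'
After 6 ($): row=1 col=8 char='d'

Answer: bird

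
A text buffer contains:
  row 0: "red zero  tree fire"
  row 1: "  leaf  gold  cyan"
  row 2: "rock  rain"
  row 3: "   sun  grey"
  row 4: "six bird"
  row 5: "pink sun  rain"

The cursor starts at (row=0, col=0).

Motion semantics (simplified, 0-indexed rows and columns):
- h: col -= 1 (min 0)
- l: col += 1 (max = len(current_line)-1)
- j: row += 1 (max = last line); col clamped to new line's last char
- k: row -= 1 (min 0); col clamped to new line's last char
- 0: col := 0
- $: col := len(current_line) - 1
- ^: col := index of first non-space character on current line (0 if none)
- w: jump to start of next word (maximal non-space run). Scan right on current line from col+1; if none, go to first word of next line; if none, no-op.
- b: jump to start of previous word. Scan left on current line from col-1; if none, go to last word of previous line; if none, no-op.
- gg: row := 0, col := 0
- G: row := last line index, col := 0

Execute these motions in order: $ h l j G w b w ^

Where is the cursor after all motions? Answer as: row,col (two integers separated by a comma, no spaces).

After 1 ($): row=0 col=18 char='e'
After 2 (h): row=0 col=17 char='r'
After 3 (l): row=0 col=18 char='e'
After 4 (j): row=1 col=17 char='n'
After 5 (G): row=5 col=0 char='p'
After 6 (w): row=5 col=5 char='s'
After 7 (b): row=5 col=0 char='p'
After 8 (w): row=5 col=5 char='s'
After 9 (^): row=5 col=0 char='p'

Answer: 5,0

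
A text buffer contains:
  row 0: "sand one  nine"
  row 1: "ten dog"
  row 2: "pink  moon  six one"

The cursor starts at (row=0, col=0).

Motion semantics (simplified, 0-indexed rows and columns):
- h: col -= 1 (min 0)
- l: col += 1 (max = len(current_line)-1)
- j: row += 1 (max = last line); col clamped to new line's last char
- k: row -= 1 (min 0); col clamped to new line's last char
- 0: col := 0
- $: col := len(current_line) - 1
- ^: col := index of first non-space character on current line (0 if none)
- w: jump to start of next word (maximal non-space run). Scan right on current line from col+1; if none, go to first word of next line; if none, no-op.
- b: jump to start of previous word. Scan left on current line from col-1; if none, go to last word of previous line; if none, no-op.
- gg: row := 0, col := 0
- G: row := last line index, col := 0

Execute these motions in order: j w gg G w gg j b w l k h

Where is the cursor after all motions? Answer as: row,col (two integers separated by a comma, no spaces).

After 1 (j): row=1 col=0 char='t'
After 2 (w): row=1 col=4 char='d'
After 3 (gg): row=0 col=0 char='s'
After 4 (G): row=2 col=0 char='p'
After 5 (w): row=2 col=6 char='m'
After 6 (gg): row=0 col=0 char='s'
After 7 (j): row=1 col=0 char='t'
After 8 (b): row=0 col=10 char='n'
After 9 (w): row=1 col=0 char='t'
After 10 (l): row=1 col=1 char='e'
After 11 (k): row=0 col=1 char='a'
After 12 (h): row=0 col=0 char='s'

Answer: 0,0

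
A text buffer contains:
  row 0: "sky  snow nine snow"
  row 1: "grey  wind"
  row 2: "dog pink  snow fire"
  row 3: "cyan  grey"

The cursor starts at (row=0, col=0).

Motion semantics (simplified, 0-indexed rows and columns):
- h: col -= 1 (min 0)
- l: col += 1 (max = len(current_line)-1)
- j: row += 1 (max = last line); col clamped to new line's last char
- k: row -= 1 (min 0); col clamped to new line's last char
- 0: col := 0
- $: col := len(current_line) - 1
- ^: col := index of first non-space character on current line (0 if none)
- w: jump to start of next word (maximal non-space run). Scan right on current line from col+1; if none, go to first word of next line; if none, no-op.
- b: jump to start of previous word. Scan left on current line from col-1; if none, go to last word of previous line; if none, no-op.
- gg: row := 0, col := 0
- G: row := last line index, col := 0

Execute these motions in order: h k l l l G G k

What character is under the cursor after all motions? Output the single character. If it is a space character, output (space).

Answer: d

Derivation:
After 1 (h): row=0 col=0 char='s'
After 2 (k): row=0 col=0 char='s'
After 3 (l): row=0 col=1 char='k'
After 4 (l): row=0 col=2 char='y'
After 5 (l): row=0 col=3 char='_'
After 6 (G): row=3 col=0 char='c'
After 7 (G): row=3 col=0 char='c'
After 8 (k): row=2 col=0 char='d'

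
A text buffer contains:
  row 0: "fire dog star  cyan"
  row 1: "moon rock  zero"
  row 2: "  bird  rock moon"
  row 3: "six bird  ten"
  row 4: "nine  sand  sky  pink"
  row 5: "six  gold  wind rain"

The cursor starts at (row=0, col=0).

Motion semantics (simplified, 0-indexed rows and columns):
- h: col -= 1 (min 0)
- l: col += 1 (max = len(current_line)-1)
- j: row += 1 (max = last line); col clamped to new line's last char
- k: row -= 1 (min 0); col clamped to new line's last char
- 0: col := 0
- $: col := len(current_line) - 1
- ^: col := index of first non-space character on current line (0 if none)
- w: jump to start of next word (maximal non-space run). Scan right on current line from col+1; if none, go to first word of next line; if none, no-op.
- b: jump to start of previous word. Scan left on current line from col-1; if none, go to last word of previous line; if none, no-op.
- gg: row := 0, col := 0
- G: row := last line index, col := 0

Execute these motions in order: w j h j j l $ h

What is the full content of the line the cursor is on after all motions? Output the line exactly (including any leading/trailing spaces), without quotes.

After 1 (w): row=0 col=5 char='d'
After 2 (j): row=1 col=5 char='r'
After 3 (h): row=1 col=4 char='_'
After 4 (j): row=2 col=4 char='r'
After 5 (j): row=3 col=4 char='b'
After 6 (l): row=3 col=5 char='i'
After 7 ($): row=3 col=12 char='n'
After 8 (h): row=3 col=11 char='e'

Answer: six bird  ten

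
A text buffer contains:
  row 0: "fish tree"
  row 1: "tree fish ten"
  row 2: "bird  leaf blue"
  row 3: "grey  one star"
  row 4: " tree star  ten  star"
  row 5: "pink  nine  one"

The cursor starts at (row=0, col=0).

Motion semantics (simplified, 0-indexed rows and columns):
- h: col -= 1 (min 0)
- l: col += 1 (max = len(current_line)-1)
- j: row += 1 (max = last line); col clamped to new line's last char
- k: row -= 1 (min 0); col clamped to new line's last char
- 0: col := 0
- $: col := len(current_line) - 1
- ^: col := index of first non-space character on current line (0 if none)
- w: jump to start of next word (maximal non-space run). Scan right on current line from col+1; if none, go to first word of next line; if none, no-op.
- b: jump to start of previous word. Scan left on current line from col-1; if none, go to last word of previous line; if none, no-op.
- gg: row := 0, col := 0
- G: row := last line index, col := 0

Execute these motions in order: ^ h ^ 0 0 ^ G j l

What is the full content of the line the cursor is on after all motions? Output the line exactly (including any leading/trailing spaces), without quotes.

Answer: pink  nine  one

Derivation:
After 1 (^): row=0 col=0 char='f'
After 2 (h): row=0 col=0 char='f'
After 3 (^): row=0 col=0 char='f'
After 4 (0): row=0 col=0 char='f'
After 5 (0): row=0 col=0 char='f'
After 6 (^): row=0 col=0 char='f'
After 7 (G): row=5 col=0 char='p'
After 8 (j): row=5 col=0 char='p'
After 9 (l): row=5 col=1 char='i'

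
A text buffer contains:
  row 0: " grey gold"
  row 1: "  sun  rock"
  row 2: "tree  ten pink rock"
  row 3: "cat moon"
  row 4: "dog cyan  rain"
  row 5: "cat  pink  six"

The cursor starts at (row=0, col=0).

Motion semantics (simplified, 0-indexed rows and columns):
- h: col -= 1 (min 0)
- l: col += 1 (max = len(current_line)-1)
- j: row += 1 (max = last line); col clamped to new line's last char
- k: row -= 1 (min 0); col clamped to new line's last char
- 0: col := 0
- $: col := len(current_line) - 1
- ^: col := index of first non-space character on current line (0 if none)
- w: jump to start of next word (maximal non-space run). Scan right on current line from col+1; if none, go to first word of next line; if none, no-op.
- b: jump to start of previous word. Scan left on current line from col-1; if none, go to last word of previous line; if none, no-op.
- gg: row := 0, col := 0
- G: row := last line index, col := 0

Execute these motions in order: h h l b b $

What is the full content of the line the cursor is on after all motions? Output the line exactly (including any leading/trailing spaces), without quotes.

After 1 (h): row=0 col=0 char='_'
After 2 (h): row=0 col=0 char='_'
After 3 (l): row=0 col=1 char='g'
After 4 (b): row=0 col=1 char='g'
After 5 (b): row=0 col=1 char='g'
After 6 ($): row=0 col=9 char='d'

Answer:  grey gold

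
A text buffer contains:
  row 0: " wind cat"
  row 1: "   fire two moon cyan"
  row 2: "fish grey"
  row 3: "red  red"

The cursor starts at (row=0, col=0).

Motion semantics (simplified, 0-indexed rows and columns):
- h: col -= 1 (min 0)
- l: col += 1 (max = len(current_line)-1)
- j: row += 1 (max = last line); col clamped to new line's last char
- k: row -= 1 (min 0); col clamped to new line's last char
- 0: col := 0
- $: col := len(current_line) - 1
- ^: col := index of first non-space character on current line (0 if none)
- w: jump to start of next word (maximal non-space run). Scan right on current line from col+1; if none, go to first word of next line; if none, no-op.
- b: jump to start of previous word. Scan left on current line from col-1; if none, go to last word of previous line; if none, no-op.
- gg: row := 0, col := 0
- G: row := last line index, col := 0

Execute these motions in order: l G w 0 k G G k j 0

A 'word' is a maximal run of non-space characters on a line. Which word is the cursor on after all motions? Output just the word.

After 1 (l): row=0 col=1 char='w'
After 2 (G): row=3 col=0 char='r'
After 3 (w): row=3 col=5 char='r'
After 4 (0): row=3 col=0 char='r'
After 5 (k): row=2 col=0 char='f'
After 6 (G): row=3 col=0 char='r'
After 7 (G): row=3 col=0 char='r'
After 8 (k): row=2 col=0 char='f'
After 9 (j): row=3 col=0 char='r'
After 10 (0): row=3 col=0 char='r'

Answer: red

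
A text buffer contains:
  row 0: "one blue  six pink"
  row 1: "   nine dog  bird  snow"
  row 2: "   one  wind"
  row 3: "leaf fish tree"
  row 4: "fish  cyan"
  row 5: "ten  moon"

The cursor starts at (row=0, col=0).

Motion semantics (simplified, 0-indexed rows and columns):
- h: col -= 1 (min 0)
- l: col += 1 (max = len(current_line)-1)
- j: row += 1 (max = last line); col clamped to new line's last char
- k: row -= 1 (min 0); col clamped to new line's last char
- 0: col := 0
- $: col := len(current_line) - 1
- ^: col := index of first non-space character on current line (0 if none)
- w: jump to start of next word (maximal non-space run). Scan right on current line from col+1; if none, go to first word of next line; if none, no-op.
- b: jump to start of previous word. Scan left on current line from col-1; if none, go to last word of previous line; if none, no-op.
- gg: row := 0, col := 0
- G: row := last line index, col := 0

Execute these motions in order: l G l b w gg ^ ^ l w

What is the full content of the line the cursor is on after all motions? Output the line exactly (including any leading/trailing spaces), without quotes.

After 1 (l): row=0 col=1 char='n'
After 2 (G): row=5 col=0 char='t'
After 3 (l): row=5 col=1 char='e'
After 4 (b): row=5 col=0 char='t'
After 5 (w): row=5 col=5 char='m'
After 6 (gg): row=0 col=0 char='o'
After 7 (^): row=0 col=0 char='o'
After 8 (^): row=0 col=0 char='o'
After 9 (l): row=0 col=1 char='n'
After 10 (w): row=0 col=4 char='b'

Answer: one blue  six pink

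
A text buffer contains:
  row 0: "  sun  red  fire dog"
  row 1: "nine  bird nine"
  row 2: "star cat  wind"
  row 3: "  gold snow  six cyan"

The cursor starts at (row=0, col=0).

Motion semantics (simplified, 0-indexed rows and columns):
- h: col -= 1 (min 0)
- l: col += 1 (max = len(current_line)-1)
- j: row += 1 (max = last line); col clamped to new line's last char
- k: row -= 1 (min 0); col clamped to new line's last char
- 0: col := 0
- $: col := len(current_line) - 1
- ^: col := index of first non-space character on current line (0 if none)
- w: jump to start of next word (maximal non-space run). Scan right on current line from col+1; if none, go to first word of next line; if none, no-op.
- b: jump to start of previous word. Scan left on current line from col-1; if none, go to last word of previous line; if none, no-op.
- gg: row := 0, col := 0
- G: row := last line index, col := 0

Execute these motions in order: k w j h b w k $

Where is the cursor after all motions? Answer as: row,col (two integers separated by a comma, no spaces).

Answer: 0,19

Derivation:
After 1 (k): row=0 col=0 char='_'
After 2 (w): row=0 col=2 char='s'
After 3 (j): row=1 col=2 char='n'
After 4 (h): row=1 col=1 char='i'
After 5 (b): row=1 col=0 char='n'
After 6 (w): row=1 col=6 char='b'
After 7 (k): row=0 col=6 char='_'
After 8 ($): row=0 col=19 char='g'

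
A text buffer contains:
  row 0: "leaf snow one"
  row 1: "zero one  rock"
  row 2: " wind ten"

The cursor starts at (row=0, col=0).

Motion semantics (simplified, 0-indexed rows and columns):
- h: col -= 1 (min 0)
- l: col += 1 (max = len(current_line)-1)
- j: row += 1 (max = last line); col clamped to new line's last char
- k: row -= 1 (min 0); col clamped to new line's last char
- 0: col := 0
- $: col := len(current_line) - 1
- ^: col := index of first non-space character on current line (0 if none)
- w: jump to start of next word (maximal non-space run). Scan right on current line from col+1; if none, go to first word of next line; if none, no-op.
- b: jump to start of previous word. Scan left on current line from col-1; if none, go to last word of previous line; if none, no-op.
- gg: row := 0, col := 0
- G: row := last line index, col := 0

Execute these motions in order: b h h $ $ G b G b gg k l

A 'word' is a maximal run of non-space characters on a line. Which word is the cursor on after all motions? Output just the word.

After 1 (b): row=0 col=0 char='l'
After 2 (h): row=0 col=0 char='l'
After 3 (h): row=0 col=0 char='l'
After 4 ($): row=0 col=12 char='e'
After 5 ($): row=0 col=12 char='e'
After 6 (G): row=2 col=0 char='_'
After 7 (b): row=1 col=10 char='r'
After 8 (G): row=2 col=0 char='_'
After 9 (b): row=1 col=10 char='r'
After 10 (gg): row=0 col=0 char='l'
After 11 (k): row=0 col=0 char='l'
After 12 (l): row=0 col=1 char='e'

Answer: leaf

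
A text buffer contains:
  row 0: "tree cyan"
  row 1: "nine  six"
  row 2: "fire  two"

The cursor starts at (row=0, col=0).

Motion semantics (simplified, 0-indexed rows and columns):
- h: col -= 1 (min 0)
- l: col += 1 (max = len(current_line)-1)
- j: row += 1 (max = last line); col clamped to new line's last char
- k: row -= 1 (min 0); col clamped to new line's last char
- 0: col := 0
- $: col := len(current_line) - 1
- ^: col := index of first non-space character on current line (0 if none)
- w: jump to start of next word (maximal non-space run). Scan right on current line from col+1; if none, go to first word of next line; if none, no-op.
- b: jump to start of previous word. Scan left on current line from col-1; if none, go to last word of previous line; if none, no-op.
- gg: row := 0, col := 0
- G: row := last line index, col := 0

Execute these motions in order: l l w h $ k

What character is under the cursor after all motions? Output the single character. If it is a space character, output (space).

After 1 (l): row=0 col=1 char='r'
After 2 (l): row=0 col=2 char='e'
After 3 (w): row=0 col=5 char='c'
After 4 (h): row=0 col=4 char='_'
After 5 ($): row=0 col=8 char='n'
After 6 (k): row=0 col=8 char='n'

Answer: n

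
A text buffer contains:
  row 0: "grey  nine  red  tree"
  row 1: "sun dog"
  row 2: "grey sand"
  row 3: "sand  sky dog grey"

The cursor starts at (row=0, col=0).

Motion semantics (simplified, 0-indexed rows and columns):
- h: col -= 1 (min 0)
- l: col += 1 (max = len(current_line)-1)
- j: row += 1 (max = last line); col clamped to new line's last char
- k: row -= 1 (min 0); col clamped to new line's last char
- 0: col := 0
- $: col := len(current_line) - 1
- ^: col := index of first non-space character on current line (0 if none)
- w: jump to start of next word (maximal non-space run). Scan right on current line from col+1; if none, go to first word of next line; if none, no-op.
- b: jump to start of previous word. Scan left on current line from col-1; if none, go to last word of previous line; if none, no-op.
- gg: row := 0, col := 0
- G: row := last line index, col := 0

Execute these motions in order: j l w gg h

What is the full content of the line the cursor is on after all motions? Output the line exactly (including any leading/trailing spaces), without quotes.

After 1 (j): row=1 col=0 char='s'
After 2 (l): row=1 col=1 char='u'
After 3 (w): row=1 col=4 char='d'
After 4 (gg): row=0 col=0 char='g'
After 5 (h): row=0 col=0 char='g'

Answer: grey  nine  red  tree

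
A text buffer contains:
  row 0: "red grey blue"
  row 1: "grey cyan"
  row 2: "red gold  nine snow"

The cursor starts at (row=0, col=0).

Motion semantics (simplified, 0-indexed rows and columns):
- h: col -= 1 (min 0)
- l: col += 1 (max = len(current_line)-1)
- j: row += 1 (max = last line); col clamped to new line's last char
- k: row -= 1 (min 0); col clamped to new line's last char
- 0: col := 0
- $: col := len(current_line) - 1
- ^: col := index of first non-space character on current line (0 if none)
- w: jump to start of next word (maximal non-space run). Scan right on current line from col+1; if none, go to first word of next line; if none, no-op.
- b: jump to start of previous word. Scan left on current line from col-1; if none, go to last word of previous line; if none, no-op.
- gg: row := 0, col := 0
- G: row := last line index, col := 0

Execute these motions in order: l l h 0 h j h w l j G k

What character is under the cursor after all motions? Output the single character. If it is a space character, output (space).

Answer: g

Derivation:
After 1 (l): row=0 col=1 char='e'
After 2 (l): row=0 col=2 char='d'
After 3 (h): row=0 col=1 char='e'
After 4 (0): row=0 col=0 char='r'
After 5 (h): row=0 col=0 char='r'
After 6 (j): row=1 col=0 char='g'
After 7 (h): row=1 col=0 char='g'
After 8 (w): row=1 col=5 char='c'
After 9 (l): row=1 col=6 char='y'
After 10 (j): row=2 col=6 char='l'
After 11 (G): row=2 col=0 char='r'
After 12 (k): row=1 col=0 char='g'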